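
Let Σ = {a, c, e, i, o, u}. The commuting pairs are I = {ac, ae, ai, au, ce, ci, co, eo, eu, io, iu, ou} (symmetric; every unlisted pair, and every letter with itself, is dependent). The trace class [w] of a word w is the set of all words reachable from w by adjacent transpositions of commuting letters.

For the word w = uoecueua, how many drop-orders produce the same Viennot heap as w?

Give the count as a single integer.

420

0(u) covers ∅
1(o) covers ∅
2(e) covers ∅
3(c) covers 0:u
4(u) covers 3:c
5(e) covers 2:e
6(u) covers 4:u
7(a) covers 1:o
floor of heap: 0:u, 1:o, 2:e
completions by unplaced set U, small U first (add the entries for U minus each lowest piece of U):
  |U|=1: {5}:1  {6}:1  {7}:1
  |U|=2: {1,7}:1  {2,5}:1  {4,6}:1  {5,6}:2  {5,7}:2  {6,7}:2
  |U|=3: {1,5,7}:3  {1,6,7}:3  {2,5,6}:3  {2,5,7}:3  {3,4,6}:1  {4,5,6}:3  {4,6,7}:3  {5,6,7}:6
  |U|=4: {0,3,4,6}:1  {1,2,5,7}:6  {1,4,6,7}:6  {1,5,6,7}:12  {2,4,5,6}:6  {2,5,6,7}:12  {3,4,5,6}:4  {3,4,6,7}:4  {4,5,6,7}:12
  |U|=5: {0,3,4,5,6}:5  {0,3,4,6,7}:5  {1,2,5,6,7}:30  {1,3,4,6,7}:10  {1,4,5,6,7}:30  {2,3,4,5,6}:10  {2,4,5,6,7}:30  {3,4,5,6,7}:20
  |U|=6: {0,1,3,4,6,7}:15  {0,2,3,4,5,6}:15  {0,3,4,5,6,7}:30  {1,2,4,5,6,7}:90  {1,3,4,5,6,7}:60  {2,3,4,5,6,7}:60
  start at 0(u): 210
  start at 1(o): 105
  start at 2(e): 105
sum over floor = 420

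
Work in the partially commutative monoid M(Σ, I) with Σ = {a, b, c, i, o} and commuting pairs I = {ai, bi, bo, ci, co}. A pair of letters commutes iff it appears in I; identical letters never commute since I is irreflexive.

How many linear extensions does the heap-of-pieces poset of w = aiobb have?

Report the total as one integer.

9

0(a) covers ∅
1(i) covers ∅
2(o) covers 0:a, 1:i
3(b) covers 0:a
4(b) covers 3:b
floor of heap: 0:a, 1:i
completions by unplaced set U, small U first (add the entries for U minus each lowest piece of U):
  |U|=1: {2}:1  {4}:1
  |U|=2: {1,2}:1  {2,4}:2  {3,4}:1
  |U|=3: {1,2,4}:3  {2,3,4}:3
  start at 0(a): 6
  start at 1(i): 3
sum over floor = 9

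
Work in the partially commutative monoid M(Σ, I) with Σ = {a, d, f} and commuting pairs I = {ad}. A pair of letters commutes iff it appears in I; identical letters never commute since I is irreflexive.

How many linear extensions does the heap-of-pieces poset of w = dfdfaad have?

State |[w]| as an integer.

piece 0:d — minimal
piece 1:f rests on {0:d}
piece 2:d rests on {1:f}
piece 3:f rests on {2:d}
piece 4:a rests on {3:f}
piece 5:a rests on {4:a}
piece 6:d rests on {3:f}
minimal pieces: {0:d}
ways to finish when only these pieces remain (= sum over removing one remaining piece with nothing left below it):
  1 left: {5}→1  {6}→1
  2 left: {4,5}→1  {5,6}→2
  3 left: {4,5,6}→3
  4 left: {3,4,5,6}→3
  5 left: {2,3,4,5,6}→3
  placing 0:d first → 3 extensions

3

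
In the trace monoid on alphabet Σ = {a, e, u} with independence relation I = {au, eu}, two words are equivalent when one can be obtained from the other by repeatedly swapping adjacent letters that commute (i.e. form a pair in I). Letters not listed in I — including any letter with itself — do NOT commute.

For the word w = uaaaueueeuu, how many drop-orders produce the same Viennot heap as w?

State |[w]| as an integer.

462

0(u) covers ∅
1(a) covers ∅
2(a) covers 1:a
3(a) covers 2:a
4(u) covers 0:u
5(e) covers 3:a
6(u) covers 4:u
7(e) covers 5:e
8(e) covers 7:e
9(u) covers 6:u
10(u) covers 9:u
floor of heap: 0:u, 1:a
completions by unplaced set U, small U first (add the entries for U minus each lowest piece of U):
  |U|=1: {8}:1  {10}:1
  |U|=2: {7,8}:1  {8,10}:2  {9,10}:1
  |U|=3: {5,7,8}:1  {6,9,10}:1  {7,8,10}:3  {8,9,10}:3
  |U|=4: {3,5,7,8}:1  {4,6,9,10}:1  {5,7,8,10}:4  {6,8,9,10}:4  {7,8,9,10}:6
  |U|=5: {0,4,6,9,10}:1  {2,3,5,7,8}:1  {3,5,7,8,10}:5  {4,6,8,9,10}:5  {5,7,8,9,10}:10  {6,7,8,9,10}:10
  |U|=6: {0,4,6,8,9,10}:6  {1,2,3,5,7,8}:1  {2,3,5,7,8,10}:6  {3,5,7,8,9,10}:15  {4,6,7,8,9,10}:15  {5,6,7,8,9,10}:20
  |U|=7: {0,4,6,7,8,9,10}:21  {1,2,3,5,7,8,10}:7  {2,3,5,7,8,9,10}:21  {3,5,6,7,8,9,10}:35  {4,5,6,7,8,9,10}:35
  |U|=8: {0,4,5,6,7,8,9,10}:56  {1,2,3,5,7,8,9,10}:28  {2,3,5,6,7,8,9,10}:56  {3,4,5,6,7,8,9,10}:70
  |U|=9: {0,3,4,5,6,7,8,9,10}:126  {1,2,3,5,6,7,8,9,10}:84  {2,3,4,5,6,7,8,9,10}:126
  start at 0(u): 210
  start at 1(a): 252
sum over floor = 462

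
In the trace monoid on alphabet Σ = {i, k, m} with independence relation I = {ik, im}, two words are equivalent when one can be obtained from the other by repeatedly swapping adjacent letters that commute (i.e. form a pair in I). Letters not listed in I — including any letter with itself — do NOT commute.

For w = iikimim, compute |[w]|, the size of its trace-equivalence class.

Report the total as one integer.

#0=i has no predecessor
#1=i depends on [0:i]
#2=k has no predecessor
#3=i depends on [1:i]
#4=m depends on [2:k]
#5=i depends on [3:i]
#6=m depends on [4:m]
sources: [0:i, 2:k]
N(rest) = Σ N(rest − s) over sources s of rest; N(one piece) = 1:
  size 1 → [5]=1  [6]=1
  size 2 → [3,5]=1  [4,6]=1  [5,6]=2
  size 3 → [1,3,5]=1  [2,4,6]=1  [3,5,6]=3  [4,5,6]=3
  size 4 → [0,1,3,5]=1  [1,3,5,6]=4  [2,4,5,6]=4  [3,4,5,6]=6
  size 5 → [0,1,3,5,6]=5  [1,3,4,5,6]=10  [2,3,4,5,6]=10
  first=0(i) contributes 20
  first=2(k) contributes 15
|[w]| = 35

35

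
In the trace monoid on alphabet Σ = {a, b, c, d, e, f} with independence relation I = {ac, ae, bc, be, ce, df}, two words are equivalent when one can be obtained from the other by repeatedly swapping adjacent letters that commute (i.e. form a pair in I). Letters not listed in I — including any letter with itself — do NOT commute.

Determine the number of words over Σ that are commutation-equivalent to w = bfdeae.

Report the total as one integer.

6

drop 0:b onto floor
drop 1:f onto {0:b}
drop 2:d onto {0:b}
drop 3:e onto {1:f, 2:d}
drop 4:a onto {1:f, 2:d}
drop 5:e onto {3:e}
ground layer = {0:b}
drop-orders for the pieces not yet dropped (sum over which currently-grounded one goes next):
  1 to go: {4} 1  {5} 1
  2 to go: {3,5} 1  {4,5} 2
  3 to go: {3,4,5} 3
  4 to go: {1,3,4,5} 3  {2,3,4,5} 3
  if 0:b drops first: 6 orders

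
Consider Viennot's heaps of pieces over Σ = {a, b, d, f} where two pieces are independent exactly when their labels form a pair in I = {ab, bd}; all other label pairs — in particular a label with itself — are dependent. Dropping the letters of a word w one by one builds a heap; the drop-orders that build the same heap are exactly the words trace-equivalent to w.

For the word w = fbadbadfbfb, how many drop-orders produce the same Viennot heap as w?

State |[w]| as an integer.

#0=f has no predecessor
#1=b depends on [0:f]
#2=a depends on [0:f]
#3=d depends on [2:a]
#4=b depends on [1:b]
#5=a depends on [3:d]
#6=d depends on [5:a]
#7=f depends on [4:b, 6:d]
#8=b depends on [7:f]
#9=f depends on [8:b]
#10=b depends on [9:f]
sources: [0:f]
N(rest) = Σ N(rest − s) over sources s of rest; N(one piece) = 1:
  size 1 → [10]=1
  size 2 → [9,10]=1
  size 3 → [8,9,10]=1
  size 4 → [7,8,9,10]=1
  size 5 → [4,7,8,9,10]=1  [6,7,8,9,10]=1
  size 6 → [1,4,7,8,9,10]=1  [4,6,7,8,9,10]=2  [5,6,7,8,9,10]=1
  size 7 → [1,4,6,7,8,9,10]=3  [3,5,6,7,8,9,10]=1  [4,5,6,7,8,9,10]=3
  size 8 → [1,4,5,6,7,8,9,10]=6  [2,3,5,6,7,8,9,10]=1  [3,4,5,6,7,8,9,10]=4
  size 9 → [1,3,4,5,6,7,8,9,10]=10  [2,3,4,5,6,7,8,9,10]=5
  first=0(f) contributes 15

15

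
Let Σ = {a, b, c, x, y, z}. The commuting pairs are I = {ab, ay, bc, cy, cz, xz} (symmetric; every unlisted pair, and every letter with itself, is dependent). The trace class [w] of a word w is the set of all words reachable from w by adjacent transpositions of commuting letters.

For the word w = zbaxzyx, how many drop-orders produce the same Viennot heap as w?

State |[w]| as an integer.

4

0(z) covers ∅
1(b) covers 0:z
2(a) covers 0:z
3(x) covers 1:b, 2:a
4(z) covers 1:b, 2:a
5(y) covers 3:x, 4:z
6(x) covers 5:y
floor of heap: 0:z
completions by unplaced set U, small U first (add the entries for U minus each lowest piece of U):
  |U|=1: {6}:1
  |U|=2: {5,6}:1
  |U|=3: {3,5,6}:1  {4,5,6}:1
  |U|=4: {3,4,5,6}:2
  |U|=5: {1,3,4,5,6}:2  {2,3,4,5,6}:2
  start at 0(z): 4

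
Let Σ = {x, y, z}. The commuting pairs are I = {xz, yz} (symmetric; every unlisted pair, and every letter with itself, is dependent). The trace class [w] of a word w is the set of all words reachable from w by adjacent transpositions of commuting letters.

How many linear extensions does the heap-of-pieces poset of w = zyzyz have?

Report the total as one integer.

10

drop 0:z onto floor
drop 1:y onto floor
drop 2:z onto {0:z}
drop 3:y onto {1:y}
drop 4:z onto {2:z}
ground layer = {0:z, 1:y}
drop-orders for the pieces not yet dropped (sum over which currently-grounded one goes next):
  1 to go: {3} 1  {4} 1
  2 to go: {1,3} 1  {2,4} 1  {3,4} 2
  3 to go: {0,2,4} 1  {1,3,4} 3  {2,3,4} 3
  if 0:z drops first: 6 orders
  if 1:y drops first: 4 orders
heap linearizations: 10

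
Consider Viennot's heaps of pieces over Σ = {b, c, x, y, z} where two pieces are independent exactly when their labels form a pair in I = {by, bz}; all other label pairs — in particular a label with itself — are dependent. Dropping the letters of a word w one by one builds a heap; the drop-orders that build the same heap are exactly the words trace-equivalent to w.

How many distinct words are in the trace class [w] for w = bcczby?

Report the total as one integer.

#0=b has no predecessor
#1=c depends on [0:b]
#2=c depends on [1:c]
#3=z depends on [2:c]
#4=b depends on [2:c]
#5=y depends on [3:z]
sources: [0:b]
N(rest) = Σ N(rest − s) over sources s of rest; N(one piece) = 1:
  size 1 → [4]=1  [5]=1
  size 2 → [3,5]=1  [4,5]=2
  size 3 → [3,4,5]=3
  size 4 → [2,3,4,5]=3
  first=0(b) contributes 3

3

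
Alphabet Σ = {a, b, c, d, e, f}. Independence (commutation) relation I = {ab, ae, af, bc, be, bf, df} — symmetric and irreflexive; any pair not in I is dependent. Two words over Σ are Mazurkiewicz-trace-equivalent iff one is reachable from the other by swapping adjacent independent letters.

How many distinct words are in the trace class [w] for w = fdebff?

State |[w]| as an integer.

9

drop 0:f onto floor
drop 1:d onto floor
drop 2:e onto {0:f, 1:d}
drop 3:b onto {1:d}
drop 4:f onto {2:e}
drop 5:f onto {4:f}
ground layer = {0:f, 1:d}
drop-orders for the pieces not yet dropped (sum over which currently-grounded one goes next):
  1 to go: {3} 1  {5} 1
  2 to go: {3,5} 2  {4,5} 1
  3 to go: {2,4,5} 1  {3,4,5} 3
  4 to go: {0,2,4,5} 1  {2,3,4,5} 4
  if 0:f drops first: 4 orders
  if 1:d drops first: 5 orders
heap linearizations: 9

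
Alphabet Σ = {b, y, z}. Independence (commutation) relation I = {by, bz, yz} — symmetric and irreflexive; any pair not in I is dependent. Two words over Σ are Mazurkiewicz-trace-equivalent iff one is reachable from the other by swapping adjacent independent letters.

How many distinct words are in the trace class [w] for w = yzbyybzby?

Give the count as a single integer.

1260

piece 0:y — minimal
piece 1:z — minimal
piece 2:b — minimal
piece 3:y rests on {0:y}
piece 4:y rests on {3:y}
piece 5:b rests on {2:b}
piece 6:z rests on {1:z}
piece 7:b rests on {5:b}
piece 8:y rests on {4:y}
minimal pieces: {0:y, 1:z, 2:b}
ways to finish when only these pieces remain (= sum over removing one remaining piece with nothing left below it):
  1 left: {6}→1  {7}→1  {8}→1
  2 left: {1,6}→1  {4,8}→1  {5,7}→1  {6,7}→2  {6,8}→2  {7,8}→2
  3 left: {1,6,7}→3  {1,6,8}→3  {2,5,7}→1  {3,4,8}→1  {4,6,8}→3  {4,7,8}→3  {5,6,7}→3  {5,7,8}→3  {6,7,8}→6
  4 left: {0,3,4,8}→1  {1,4,6,8}→6  {1,5,6,7}→6  {1,6,7,8}→12  {2,5,6,7}→4  {2,5,7,8}→4  {3,4,6,8}→4  {3,4,7,8}→4  {4,5,7,8}→6  {4,6,7,8}→12  {5,6,7,8}→12
  5 left: {0,3,4,6,8}→5  {0,3,4,7,8}→5  {1,2,5,6,7}→10  {1,3,4,6,8}→10  {1,4,6,7,8}→30  {1,5,6,7,8}→30  {2,4,5,7,8}→10  {2,5,6,7,8}→20  {3,4,5,7,8}→10  {3,4,6,7,8}→20  {4,5,6,7,8}→30
  6 left: {0,1,3,4,6,8}→15  {0,3,4,5,7,8}→15  {0,3,4,6,7,8}→30  {1,2,5,6,7,8}→60  {1,3,4,6,7,8}→60  {1,4,5,6,7,8}→90  {2,3,4,5,7,8}→20  {2,4,5,6,7,8}→60  {3,4,5,6,7,8}→60
  7 left: {0,1,3,4,6,7,8}→105  {0,2,3,4,5,7,8}→35  {0,3,4,5,6,7,8}→105  {1,2,4,5,6,7,8}→210  {1,3,4,5,6,7,8}→210  {2,3,4,5,6,7,8}→140
  placing 0:y first → 560 extensions
  placing 1:z first → 280 extensions
  placing 2:b first → 420 extensions
total linear extensions = 1260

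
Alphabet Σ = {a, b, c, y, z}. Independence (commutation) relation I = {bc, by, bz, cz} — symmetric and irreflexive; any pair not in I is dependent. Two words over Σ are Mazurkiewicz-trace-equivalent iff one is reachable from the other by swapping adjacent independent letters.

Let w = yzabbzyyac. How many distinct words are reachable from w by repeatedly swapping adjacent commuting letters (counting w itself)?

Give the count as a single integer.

10

0(y) covers ∅
1(z) covers 0:y
2(a) covers 1:z
3(b) covers 2:a
4(b) covers 3:b
5(z) covers 2:a
6(y) covers 5:z
7(y) covers 6:y
8(a) covers 4:b, 7:y
9(c) covers 8:a
floor of heap: 0:y
completions by unplaced set U, small U first (add the entries for U minus each lowest piece of U):
  |U|=1: {9}:1
  |U|=2: {8,9}:1
  |U|=3: {4,8,9}:1  {7,8,9}:1
  |U|=4: {3,4,8,9}:1  {4,7,8,9}:2  {6,7,8,9}:1
  |U|=5: {3,4,7,8,9}:3  {4,6,7,8,9}:3  {5,6,7,8,9}:1
  |U|=6: {3,4,6,7,8,9}:6  {4,5,6,7,8,9}:4
  |U|=7: {3,4,5,6,7,8,9}:10
  |U|=8: {2,3,4,5,6,7,8,9}:10
  start at 0(y): 10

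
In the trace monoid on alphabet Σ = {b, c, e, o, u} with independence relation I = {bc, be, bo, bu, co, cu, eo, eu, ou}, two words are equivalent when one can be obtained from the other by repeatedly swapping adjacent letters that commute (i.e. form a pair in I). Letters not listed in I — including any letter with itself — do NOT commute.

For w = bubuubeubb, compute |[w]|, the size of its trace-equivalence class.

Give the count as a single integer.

1260

#0=b has no predecessor
#1=u has no predecessor
#2=b depends on [0:b]
#3=u depends on [1:u]
#4=u depends on [3:u]
#5=b depends on [2:b]
#6=e has no predecessor
#7=u depends on [4:u]
#8=b depends on [5:b]
#9=b depends on [8:b]
sources: [0:b, 1:u, 6:e]
N(rest) = Σ N(rest − s) over sources s of rest; N(one piece) = 1:
  size 1 → [6]=1  [7]=1  [9]=1
  size 2 → [4,7]=1  [6,7]=2  [6,9]=2  [7,9]=2  [8,9]=1
  size 3 → [3,4,7]=1  [4,6,7]=3  [4,7,9]=3  [5,8,9]=1  [6,7,9]=6  [6,8,9]=3  [7,8,9]=3
  size 4 → [1,3,4,7]=1  [2,5,8,9]=1  [3,4,6,7]=4  [3,4,7,9]=4  [4,6,7,9]=12  [4,7,8,9]=6  [5,6,8,9]=4  [5,7,8,9]=4  [6,7,8,9]=12
  size 5 → [0,2,5,8,9]=1  [1,3,4,6,7]=5  [1,3,4,7,9]=5  [2,5,6,8,9]=5  [2,5,7,8,9]=5  [3,4,6,7,9]=20  [3,4,7,8,9]=10  [4,5,7,8,9]=10  [4,6,7,8,9]=30  [5,6,7,8,9]=20
  size 6 → [0,2,5,6,8,9]=6  [0,2,5,7,8,9]=6  [1,3,4,6,7,9]=30  [1,3,4,7,8,9]=15  [2,4,5,7,8,9]=15  [2,5,6,7,8,9]=30  [3,4,5,7,8,9]=20  [3,4,6,7,8,9]=60  [4,5,6,7,8,9]=60
  size 7 → [0,2,4,5,7,8,9]=21  [0,2,5,6,7,8,9]=42  [1,3,4,5,7,8,9]=35  [1,3,4,6,7,8,9]=105  [2,3,4,5,7,8,9]=35  [2,4,5,6,7,8,9]=105  [3,4,5,6,7,8,9]=140
  size 8 → [0,2,3,4,5,7,8,9]=56  [0,2,4,5,6,7,8,9]=168  [1,2,3,4,5,7,8,9]=70  [1,3,4,5,6,7,8,9]=280  [2,3,4,5,6,7,8,9]=280
  first=0(b) contributes 630
  first=1(u) contributes 504
  first=6(e) contributes 126
|[w]| = 1260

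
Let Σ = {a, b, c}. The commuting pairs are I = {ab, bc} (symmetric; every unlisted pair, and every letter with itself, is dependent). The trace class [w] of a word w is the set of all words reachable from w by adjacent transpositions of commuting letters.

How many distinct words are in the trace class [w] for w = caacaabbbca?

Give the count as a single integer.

165

drop 0:c onto floor
drop 1:a onto {0:c}
drop 2:a onto {1:a}
drop 3:c onto {2:a}
drop 4:a onto {3:c}
drop 5:a onto {4:a}
drop 6:b onto floor
drop 7:b onto {6:b}
drop 8:b onto {7:b}
drop 9:c onto {5:a}
drop 10:a onto {9:c}
ground layer = {0:c, 6:b}
drop-orders for the pieces not yet dropped (sum over which currently-grounded one goes next):
  1 to go: {8} 1  {10} 1
  2 to go: {7,8} 1  {8,10} 2  {9,10} 1
  3 to go: {5,9,10} 1  {6,7,8} 1  {7,8,10} 3  {8,9,10} 3
  4 to go: {4,5,9,10} 1  {5,8,9,10} 4  {6,7,8,10} 4  {7,8,9,10} 6
  5 to go: {3,4,5,9,10} 1  {4,5,8,9,10} 5  {5,7,8,9,10} 10  {6,7,8,9,10} 10
  6 to go: {2,3,4,5,9,10} 1  {3,4,5,8,9,10} 6  {4,5,7,8,9,10} 15  {5,6,7,8,9,10} 20
  7 to go: {1,2,3,4,5,9,10} 1  {2,3,4,5,8,9,10} 7  {3,4,5,7,8,9,10} 21  {4,5,6,7,8,9,10} 35
  8 to go: {0,1,2,3,4,5,9,10} 1  {1,2,3,4,5,8,9,10} 8  {2,3,4,5,7,8,9,10} 28  {3,4,5,6,7,8,9,10} 56
  9 to go: {0,1,2,3,4,5,8,9,10} 9  {1,2,3,4,5,7,8,9,10} 36  {2,3,4,5,6,7,8,9,10} 84
  if 0:c drops first: 120 orders
  if 6:b drops first: 45 orders
heap linearizations: 165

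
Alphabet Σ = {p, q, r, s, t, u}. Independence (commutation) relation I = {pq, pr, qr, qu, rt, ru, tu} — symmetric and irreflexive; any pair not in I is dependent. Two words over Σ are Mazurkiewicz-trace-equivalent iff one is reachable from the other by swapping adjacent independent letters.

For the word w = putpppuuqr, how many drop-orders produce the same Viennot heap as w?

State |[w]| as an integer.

#0=p has no predecessor
#1=u depends on [0:p]
#2=t depends on [0:p]
#3=p depends on [1:u, 2:t]
#4=p depends on [3:p]
#5=p depends on [4:p]
#6=u depends on [5:p]
#7=u depends on [6:u]
#8=q depends on [2:t]
#9=r has no predecessor
sources: [0:p, 9:r]
N(rest) = Σ N(rest − s) over sources s of rest; N(one piece) = 1:
  size 1 → [7]=1  [8]=1  [9]=1
  size 2 → [6,7]=1  [7,8]=2  [7,9]=2  [8,9]=2
  size 3 → [5,6,7]=1  [6,7,8]=3  [6,7,9]=3  [7,8,9]=6
  size 4 → [4,5,6,7]=1  [5,6,7,8]=4  [5,6,7,9]=4  [6,7,8,9]=12
  size 5 → [3,4,5,6,7]=1  [4,5,6,7,8]=5  [4,5,6,7,9]=5  [5,6,7,8,9]=20
  size 6 → [1,3,4,5,6,7]=1  [3,4,5,6,7,8]=6  [3,4,5,6,7,9]=6  [4,5,6,7,8,9]=30
  size 7 → [1,3,4,5,6,7,8]=7  [1,3,4,5,6,7,9]=7  [2,3,4,5,6,7,8]=6  [3,4,5,6,7,8,9]=42
  size 8 → [1,2,3,4,5,6,7,8]=13  [1,3,4,5,6,7,8,9]=56  [2,3,4,5,6,7,8,9]=48
  first=0(p) contributes 117
  first=9(r) contributes 13
|[w]| = 130

130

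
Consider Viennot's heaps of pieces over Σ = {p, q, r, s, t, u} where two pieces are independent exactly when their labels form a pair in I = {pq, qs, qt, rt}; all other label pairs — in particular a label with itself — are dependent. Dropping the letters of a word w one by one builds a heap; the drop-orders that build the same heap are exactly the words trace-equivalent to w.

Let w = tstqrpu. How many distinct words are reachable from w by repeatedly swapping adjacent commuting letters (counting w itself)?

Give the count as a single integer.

#0=t has no predecessor
#1=s depends on [0:t]
#2=t depends on [1:s]
#3=q has no predecessor
#4=r depends on [1:s, 3:q]
#5=p depends on [2:t, 4:r]
#6=u depends on [5:p]
sources: [0:t, 3:q]
N(rest) = Σ N(rest − s) over sources s of rest; N(one piece) = 1:
  size 1 → [6]=1
  size 2 → [5,6]=1
  size 3 → [2,5,6]=1  [4,5,6]=1
  size 4 → [2,4,5,6]=2  [3,4,5,6]=1
  size 5 → [1,2,4,5,6]=2  [2,3,4,5,6]=3
  first=0(t) contributes 5
  first=3(q) contributes 2
|[w]| = 7

7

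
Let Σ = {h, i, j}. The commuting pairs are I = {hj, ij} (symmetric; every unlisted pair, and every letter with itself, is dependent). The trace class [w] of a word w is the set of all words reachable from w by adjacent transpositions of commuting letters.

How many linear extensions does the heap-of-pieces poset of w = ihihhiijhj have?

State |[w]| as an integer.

piece 0:i — minimal
piece 1:h rests on {0:i}
piece 2:i rests on {1:h}
piece 3:h rests on {2:i}
piece 4:h rests on {3:h}
piece 5:i rests on {4:h}
piece 6:i rests on {5:i}
piece 7:j — minimal
piece 8:h rests on {6:i}
piece 9:j rests on {7:j}
minimal pieces: {0:i, 7:j}
ways to finish when only these pieces remain (= sum over removing one remaining piece with nothing left below it):
  1 left: {8}→1  {9}→1
  2 left: {6,8}→1  {7,9}→1  {8,9}→2
  3 left: {5,6,8}→1  {6,8,9}→3  {7,8,9}→3
  4 left: {4,5,6,8}→1  {5,6,8,9}→4  {6,7,8,9}→6
  5 left: {3,4,5,6,8}→1  {4,5,6,8,9}→5  {5,6,7,8,9}→10
  6 left: {2,3,4,5,6,8}→1  {3,4,5,6,8,9}→6  {4,5,6,7,8,9}→15
  7 left: {1,2,3,4,5,6,8}→1  {2,3,4,5,6,8,9}→7  {3,4,5,6,7,8,9}→21
  8 left: {0,1,2,3,4,5,6,8}→1  {1,2,3,4,5,6,8,9}→8  {2,3,4,5,6,7,8,9}→28
  placing 0:i first → 36 extensions
  placing 7:j first → 9 extensions
total linear extensions = 45

45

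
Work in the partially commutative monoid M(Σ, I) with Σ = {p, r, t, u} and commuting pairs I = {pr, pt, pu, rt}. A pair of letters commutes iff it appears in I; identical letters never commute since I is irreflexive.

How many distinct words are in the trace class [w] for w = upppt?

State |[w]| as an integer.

0(u) covers ∅
1(p) covers ∅
2(p) covers 1:p
3(p) covers 2:p
4(t) covers 0:u
floor of heap: 0:u, 1:p
completions by unplaced set U, small U first (add the entries for U minus each lowest piece of U):
  |U|=1: {3}:1  {4}:1
  |U|=2: {0,4}:1  {2,3}:1  {3,4}:2
  |U|=3: {0,3,4}:3  {1,2,3}:1  {2,3,4}:3
  start at 0(u): 4
  start at 1(p): 6
sum over floor = 10

10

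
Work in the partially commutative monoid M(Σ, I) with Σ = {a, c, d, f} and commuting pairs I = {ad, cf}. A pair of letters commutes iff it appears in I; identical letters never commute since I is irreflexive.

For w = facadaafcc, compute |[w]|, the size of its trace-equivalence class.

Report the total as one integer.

12

piece 0:f — minimal
piece 1:a rests on {0:f}
piece 2:c rests on {1:a}
piece 3:a rests on {2:c}
piece 4:d rests on {2:c}
piece 5:a rests on {3:a}
piece 6:a rests on {5:a}
piece 7:f rests on {4:d, 6:a}
piece 8:c rests on {4:d, 6:a}
piece 9:c rests on {8:c}
minimal pieces: {0:f}
ways to finish when only these pieces remain (= sum over removing one remaining piece with nothing left below it):
  1 left: {7}→1  {9}→1
  2 left: {7,9}→2  {8,9}→1
  3 left: {7,8,9}→3
  4 left: {4,7,8,9}→3  {6,7,8,9}→3
  5 left: {4,6,7,8,9}→6  {5,6,7,8,9}→3
  6 left: {3,5,6,7,8,9}→3  {4,5,6,7,8,9}→9
  7 left: {3,4,5,6,7,8,9}→12
  8 left: {2,3,4,5,6,7,8,9}→12
  placing 0:f first → 12 extensions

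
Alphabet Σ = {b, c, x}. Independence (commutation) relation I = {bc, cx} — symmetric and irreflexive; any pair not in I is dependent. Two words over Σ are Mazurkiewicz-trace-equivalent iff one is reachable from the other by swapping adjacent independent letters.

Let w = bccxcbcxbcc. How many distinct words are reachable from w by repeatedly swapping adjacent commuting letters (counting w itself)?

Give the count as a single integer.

piece 0:b — minimal
piece 1:c — minimal
piece 2:c rests on {1:c}
piece 3:x rests on {0:b}
piece 4:c rests on {2:c}
piece 5:b rests on {3:x}
piece 6:c rests on {4:c}
piece 7:x rests on {5:b}
piece 8:b rests on {7:x}
piece 9:c rests on {6:c}
piece 10:c rests on {9:c}
minimal pieces: {0:b, 1:c}
ways to finish when only these pieces remain (= sum over removing one remaining piece with nothing left below it):
  1 left: {8}→1  {10}→1
  2 left: {7,8}→1  {8,10}→2  {9,10}→1
  3 left: {5,7,8}→1  {6,9,10}→1  {7,8,10}→3  {8,9,10}→3
  4 left: {3,5,7,8}→1  {4,6,9,10}→1  {5,7,8,10}→4  {6,8,9,10}→4  {7,8,9,10}→6
  5 left: {0,3,5,7,8}→1  {2,4,6,9,10}→1  {3,5,7,8,10}→5  {4,6,8,9,10}→5  {5,7,8,9,10}→10  {6,7,8,9,10}→10
  6 left: {0,3,5,7,8,10}→6  {1,2,4,6,9,10}→1  {2,4,6,8,9,10}→6  {3,5,7,8,9,10}→15  {4,6,7,8,9,10}→15  {5,6,7,8,9,10}→20
  7 left: {0,3,5,7,8,9,10}→21  {1,2,4,6,8,9,10}→7  {2,4,6,7,8,9,10}→21  {3,5,6,7,8,9,10}→35  {4,5,6,7,8,9,10}→35
  8 left: {0,3,5,6,7,8,9,10}→56  {1,2,4,6,7,8,9,10}→28  {2,4,5,6,7,8,9,10}→56  {3,4,5,6,7,8,9,10}→70
  9 left: {0,3,4,5,6,7,8,9,10}→126  {1,2,4,5,6,7,8,9,10}→84  {2,3,4,5,6,7,8,9,10}→126
  placing 0:b first → 210 extensions
  placing 1:c first → 252 extensions
total linear extensions = 462

462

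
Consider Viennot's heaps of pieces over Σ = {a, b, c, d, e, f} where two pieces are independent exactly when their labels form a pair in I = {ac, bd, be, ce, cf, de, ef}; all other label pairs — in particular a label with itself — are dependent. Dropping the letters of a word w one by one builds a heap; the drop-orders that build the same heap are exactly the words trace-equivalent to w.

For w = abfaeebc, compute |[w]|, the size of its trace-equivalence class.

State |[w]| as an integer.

6

0(a) covers ∅
1(b) covers 0:a
2(f) covers 1:b
3(a) covers 2:f
4(e) covers 3:a
5(e) covers 4:e
6(b) covers 3:a
7(c) covers 6:b
floor of heap: 0:a
completions by unplaced set U, small U first (add the entries for U minus each lowest piece of U):
  |U|=1: {5}:1  {7}:1
  |U|=2: {4,5}:1  {5,7}:2  {6,7}:1
  |U|=3: {4,5,7}:3  {5,6,7}:3
  |U|=4: {4,5,6,7}:6
  |U|=5: {3,4,5,6,7}:6
  |U|=6: {2,3,4,5,6,7}:6
  start at 0(a): 6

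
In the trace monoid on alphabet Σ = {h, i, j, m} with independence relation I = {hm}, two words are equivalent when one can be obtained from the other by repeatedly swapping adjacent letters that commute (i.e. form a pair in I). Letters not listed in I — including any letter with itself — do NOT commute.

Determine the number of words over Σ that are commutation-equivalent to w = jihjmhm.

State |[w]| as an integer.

3

0(j) covers ∅
1(i) covers 0:j
2(h) covers 1:i
3(j) covers 2:h
4(m) covers 3:j
5(h) covers 3:j
6(m) covers 4:m
floor of heap: 0:j
completions by unplaced set U, small U first (add the entries for U minus each lowest piece of U):
  |U|=1: {5}:1  {6}:1
  |U|=2: {4,6}:1  {5,6}:2
  |U|=3: {4,5,6}:3
  |U|=4: {3,4,5,6}:3
  |U|=5: {2,3,4,5,6}:3
  start at 0(j): 3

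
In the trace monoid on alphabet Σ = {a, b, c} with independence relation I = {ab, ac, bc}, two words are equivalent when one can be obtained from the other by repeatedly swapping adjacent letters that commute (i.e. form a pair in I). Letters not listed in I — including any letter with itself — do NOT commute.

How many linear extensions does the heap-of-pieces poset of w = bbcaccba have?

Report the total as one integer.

0(b) covers ∅
1(b) covers 0:b
2(c) covers ∅
3(a) covers ∅
4(c) covers 2:c
5(c) covers 4:c
6(b) covers 1:b
7(a) covers 3:a
floor of heap: 0:b, 2:c, 3:a
completions by unplaced set U, small U first (add the entries for U minus each lowest piece of U):
  |U|=1: {5}:1  {6}:1  {7}:1
  |U|=2: {1,6}:1  {3,7}:1  {4,5}:1  {5,6}:2  {5,7}:2  {6,7}:2
  |U|=3: {0,1,6}:1  {1,5,6}:3  {1,6,7}:3  {2,4,5}:1  {3,5,7}:3  {3,6,7}:3  {4,5,6}:3  {4,5,7}:3  {5,6,7}:6
  |U|=4: {0,1,5,6}:4  {0,1,6,7}:4  {1,3,6,7}:6  {1,4,5,6}:6  {1,5,6,7}:12  {2,4,5,6}:4  {2,4,5,7}:4  {3,4,5,7}:6  {3,5,6,7}:12  {4,5,6,7}:12
  |U|=5: {0,1,3,6,7}:10  {0,1,4,5,6}:10  {0,1,5,6,7}:20  {1,2,4,5,6}:10  {1,3,5,6,7}:30  {1,4,5,6,7}:30  {2,3,4,5,7}:10  {2,4,5,6,7}:20  {3,4,5,6,7}:30
  |U|=6: {0,1,2,4,5,6}:20  {0,1,3,5,6,7}:60  {0,1,4,5,6,7}:60  {1,2,4,5,6,7}:60  {1,3,4,5,6,7}:90  {2,3,4,5,6,7}:60
  start at 0(b): 210
  start at 2(c): 210
  start at 3(a): 140
sum over floor = 560

560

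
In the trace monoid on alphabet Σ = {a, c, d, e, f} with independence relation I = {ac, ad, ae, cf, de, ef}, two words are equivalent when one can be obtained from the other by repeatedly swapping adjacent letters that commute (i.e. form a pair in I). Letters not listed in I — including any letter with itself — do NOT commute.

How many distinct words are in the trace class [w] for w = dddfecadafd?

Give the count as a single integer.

#0=d has no predecessor
#1=d depends on [0:d]
#2=d depends on [1:d]
#3=f depends on [2:d]
#4=e has no predecessor
#5=c depends on [2:d, 4:e]
#6=a depends on [3:f]
#7=d depends on [3:f, 5:c]
#8=a depends on [6:a]
#9=f depends on [7:d, 8:a]
#10=d depends on [9:f]
sources: [0:d, 4:e]
N(rest) = Σ N(rest − s) over sources s of rest; N(one piece) = 1:
  size 1 → [10]=1
  size 2 → [9,10]=1
  size 3 → [7,9,10]=1  [8,9,10]=1
  size 4 → [5,7,9,10]=1  [6,8,9,10]=1  [7,8,9,10]=2
  size 5 → [4,5,7,9,10]=1  [5,7,8,9,10]=3  [6,7,8,9,10]=3
  size 6 → [3,6,7,8,9,10]=3  [4,5,7,8,9,10]=4  [5,6,7,8,9,10]=6
  size 7 → [3,5,6,7,8,9,10]=9  [4,5,6,7,8,9,10]=10
  size 8 → [2,3,5,6,7,8,9,10]=9  [3,4,5,6,7,8,9,10]=19
  size 9 → [1,2,3,5,6,7,8,9,10]=9  [2,3,4,5,6,7,8,9,10]=28
  first=0(d) contributes 37
  first=4(e) contributes 9
|[w]| = 46

46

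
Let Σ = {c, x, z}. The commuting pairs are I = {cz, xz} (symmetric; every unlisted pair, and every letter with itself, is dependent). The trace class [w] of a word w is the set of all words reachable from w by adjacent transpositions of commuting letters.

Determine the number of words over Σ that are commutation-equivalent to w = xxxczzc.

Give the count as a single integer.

#0=x has no predecessor
#1=x depends on [0:x]
#2=x depends on [1:x]
#3=c depends on [2:x]
#4=z has no predecessor
#5=z depends on [4:z]
#6=c depends on [3:c]
sources: [0:x, 4:z]
N(rest) = Σ N(rest − s) over sources s of rest; N(one piece) = 1:
  size 1 → [5]=1  [6]=1
  size 2 → [3,6]=1  [4,5]=1  [5,6]=2
  size 3 → [2,3,6]=1  [3,5,6]=3  [4,5,6]=3
  size 4 → [1,2,3,6]=1  [2,3,5,6]=4  [3,4,5,6]=6
  size 5 → [0,1,2,3,6]=1  [1,2,3,5,6]=5  [2,3,4,5,6]=10
  first=0(x) contributes 15
  first=4(z) contributes 6
|[w]| = 21

21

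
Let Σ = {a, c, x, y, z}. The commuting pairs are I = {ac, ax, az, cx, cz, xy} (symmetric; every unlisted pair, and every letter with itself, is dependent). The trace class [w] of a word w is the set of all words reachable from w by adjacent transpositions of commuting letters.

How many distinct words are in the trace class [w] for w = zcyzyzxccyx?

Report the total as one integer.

piece 0:z — minimal
piece 1:c — minimal
piece 2:y rests on {0:z, 1:c}
piece 3:z rests on {2:y}
piece 4:y rests on {3:z}
piece 5:z rests on {4:y}
piece 6:x rests on {5:z}
piece 7:c rests on {4:y}
piece 8:c rests on {7:c}
piece 9:y rests on {5:z, 8:c}
piece 10:x rests on {6:x}
minimal pieces: {0:z, 1:c}
ways to finish when only these pieces remain (= sum over removing one remaining piece with nothing left below it):
  1 left: {9}→1  {10}→1
  2 left: {6,10}→1  {8,9}→1  {9,10}→2
  3 left: {6,9,10}→3  {7,8,9}→1  {8,9,10}→3
  4 left: {5,6,9,10}→3  {6,8,9,10}→6  {7,8,9,10}→4
  5 left: {5,6,8,9,10}→9  {6,7,8,9,10}→10
  6 left: {5,6,7,8,9,10}→19
  7 left: {4,5,6,7,8,9,10}→19
  8 left: {3,4,5,6,7,8,9,10}→19
  9 left: {2,3,4,5,6,7,8,9,10}→19
  placing 0:z first → 19 extensions
  placing 1:c first → 19 extensions
total linear extensions = 38

38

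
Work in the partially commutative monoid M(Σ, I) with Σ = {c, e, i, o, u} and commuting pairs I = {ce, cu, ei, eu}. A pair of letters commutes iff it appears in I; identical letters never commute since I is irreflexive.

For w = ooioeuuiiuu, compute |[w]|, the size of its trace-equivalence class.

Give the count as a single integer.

#0=o has no predecessor
#1=o depends on [0:o]
#2=i depends on [1:o]
#3=o depends on [2:i]
#4=e depends on [3:o]
#5=u depends on [3:o]
#6=u depends on [5:u]
#7=i depends on [6:u]
#8=i depends on [7:i]
#9=u depends on [8:i]
#10=u depends on [9:u]
sources: [0:o]
N(rest) = Σ N(rest − s) over sources s of rest; N(one piece) = 1:
  size 1 → [4]=1  [10]=1
  size 2 → [4,10]=2  [9,10]=1
  size 3 → [4,9,10]=3  [8,9,10]=1
  size 4 → [4,8,9,10]=4  [7,8,9,10]=1
  size 5 → [4,7,8,9,10]=5  [6,7,8,9,10]=1
  size 6 → [4,6,7,8,9,10]=6  [5,6,7,8,9,10]=1
  size 7 → [4,5,6,7,8,9,10]=7
  size 8 → [3,4,5,6,7,8,9,10]=7
  size 9 → [2,3,4,5,6,7,8,9,10]=7
  first=0(o) contributes 7

7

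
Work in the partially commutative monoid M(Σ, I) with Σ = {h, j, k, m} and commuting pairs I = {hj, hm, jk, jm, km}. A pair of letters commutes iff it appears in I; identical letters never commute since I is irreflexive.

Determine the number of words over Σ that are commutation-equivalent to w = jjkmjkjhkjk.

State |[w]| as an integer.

#0=j has no predecessor
#1=j depends on [0:j]
#2=k has no predecessor
#3=m has no predecessor
#4=j depends on [1:j]
#5=k depends on [2:k]
#6=j depends on [4:j]
#7=h depends on [5:k]
#8=k depends on [7:h]
#9=j depends on [6:j]
#10=k depends on [8:k]
sources: [0:j, 2:k, 3:m]
N(rest) = Σ N(rest − s) over sources s of rest; N(one piece) = 1:
  size 1 → [3]=1  [9]=1  [10]=1
  size 2 → [3,9]=2  [3,10]=2  [6,9]=1  [8,10]=1  [9,10]=2
  size 3 → [3,6,9]=3  [3,8,10]=3  [3,9,10]=6  [4,6,9]=1  [6,9,10]=3  [7,8,10]=1  [8,9,10]=3
  size 4 → [1,4,6,9]=1  [3,4,6,9]=4  [3,6,9,10]=12  [3,7,8,10]=4  [3,8,9,10]=12  [4,6,9,10]=4  [5,7,8,10]=1  [6,8,9,10]=6  [7,8,9,10]=4
  size 5 → [0,1,4,6,9]=1  [1,3,4,6,9]=5  [1,4,6,9,10]=5  [2,5,7,8,10]=1  [3,4,6,9,10]=20  [3,5,7,8,10]=5  [3,6,8,9,10]=30  [3,7,8,9,10]=20  [4,6,8,9,10]=10  [5,7,8,9,10]=5  [6,7,8,9,10]=10
  size 6 → [0,1,3,4,6,9]=6  [0,1,4,6,9,10]=6  [1,3,4,6,9,10]=30  [1,4,6,8,9,10]=15  [2,3,5,7,8,10]=6  [2,5,7,8,9,10]=6  [3,4,6,8,9,10]=60  [3,5,7,8,9,10]=30  [3,6,7,8,9,10]=60  [4,6,7,8,9,10]=20  [5,6,7,8,9,10]=15
  size 7 → [0,1,3,4,6,9,10]=42  [0,1,4,6,8,9,10]=21  [1,3,4,6,8,9,10]=105  [1,4,6,7,8,9,10]=35  [2,3,5,7,8,9,10]=42  [2,5,6,7,8,9,10]=21  [3,4,6,7,8,9,10]=140  [3,5,6,7,8,9,10]=105  [4,5,6,7,8,9,10]=35
  size 8 → [0,1,3,4,6,8,9,10]=168  [0,1,4,6,7,8,9,10]=56  [1,3,4,6,7,8,9,10]=280  [1,4,5,6,7,8,9,10]=70  [2,3,5,6,7,8,9,10]=168  [2,4,5,6,7,8,9,10]=56  [3,4,5,6,7,8,9,10]=280
  size 9 → [0,1,3,4,6,7,8,9,10]=504  [0,1,4,5,6,7,8,9,10]=126  [1,2,4,5,6,7,8,9,10]=126  [1,3,4,5,6,7,8,9,10]=630  [2,3,4,5,6,7,8,9,10]=504
  first=0(j) contributes 1260
  first=2(k) contributes 1260
  first=3(m) contributes 252
|[w]| = 2772

2772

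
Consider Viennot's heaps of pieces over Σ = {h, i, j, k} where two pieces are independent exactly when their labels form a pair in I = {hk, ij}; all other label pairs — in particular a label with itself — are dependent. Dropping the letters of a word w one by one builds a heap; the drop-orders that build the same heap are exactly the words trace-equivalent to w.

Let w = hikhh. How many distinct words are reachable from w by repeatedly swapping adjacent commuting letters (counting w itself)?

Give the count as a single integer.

0(h) covers ∅
1(i) covers 0:h
2(k) covers 1:i
3(h) covers 1:i
4(h) covers 3:h
floor of heap: 0:h
completions by unplaced set U, small U first (add the entries for U minus each lowest piece of U):
  |U|=1: {2}:1  {4}:1
  |U|=2: {2,4}:2  {3,4}:1
  |U|=3: {2,3,4}:3
  start at 0(h): 3

3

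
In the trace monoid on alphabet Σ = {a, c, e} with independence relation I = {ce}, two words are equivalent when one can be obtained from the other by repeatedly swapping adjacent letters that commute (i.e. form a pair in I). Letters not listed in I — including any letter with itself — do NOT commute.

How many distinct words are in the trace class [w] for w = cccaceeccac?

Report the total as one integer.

piece 0:c — minimal
piece 1:c rests on {0:c}
piece 2:c rests on {1:c}
piece 3:a rests on {2:c}
piece 4:c rests on {3:a}
piece 5:e rests on {3:a}
piece 6:e rests on {5:e}
piece 7:c rests on {4:c}
piece 8:c rests on {7:c}
piece 9:a rests on {6:e, 8:c}
piece 10:c rests on {9:a}
minimal pieces: {0:c}
ways to finish when only these pieces remain (= sum over removing one remaining piece with nothing left below it):
  1 left: {10}→1
  2 left: {9,10}→1
  3 left: {6,9,10}→1  {8,9,10}→1
  4 left: {5,6,9,10}→1  {6,8,9,10}→2  {7,8,9,10}→1
  5 left: {4,7,8,9,10}→1  {5,6,8,9,10}→3  {6,7,8,9,10}→3
  6 left: {4,6,7,8,9,10}→4  {5,6,7,8,9,10}→6
  7 left: {4,5,6,7,8,9,10}→10
  8 left: {3,4,5,6,7,8,9,10}→10
  9 left: {2,3,4,5,6,7,8,9,10}→10
  placing 0:c first → 10 extensions

10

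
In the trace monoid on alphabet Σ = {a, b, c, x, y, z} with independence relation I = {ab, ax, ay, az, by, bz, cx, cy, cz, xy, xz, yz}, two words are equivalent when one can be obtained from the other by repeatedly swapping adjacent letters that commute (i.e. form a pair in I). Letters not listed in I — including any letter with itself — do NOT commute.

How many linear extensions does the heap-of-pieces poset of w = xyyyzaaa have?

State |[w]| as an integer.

1120

piece 0:x — minimal
piece 1:y — minimal
piece 2:y rests on {1:y}
piece 3:y rests on {2:y}
piece 4:z — minimal
piece 5:a — minimal
piece 6:a rests on {5:a}
piece 7:a rests on {6:a}
minimal pieces: {0:x, 1:y, 4:z, 5:a}
ways to finish when only these pieces remain (= sum over removing one remaining piece with nothing left below it):
  1 left: {0}→1  {3}→1  {4}→1  {7}→1
  2 left: {0,3}→2  {0,4}→2  {0,7}→2  {2,3}→1  {3,4}→2  {3,7}→2  {4,7}→2  {6,7}→1
  3 left: {0,2,3}→3  {0,3,4}→6  {0,3,7}→6  {0,4,7}→6  {0,6,7}→3  {1,2,3}→1  {2,3,4}→3  {2,3,7}→3  {3,4,7}→6  {3,6,7}→3  {4,6,7}→3  {5,6,7}→1
  4 left: {0,1,2,3}→4  {0,2,3,4}→12  {0,2,3,7}→12  {0,3,4,7}→24  {0,3,6,7}→12  {0,4,6,7}→12  {0,5,6,7}→4  {1,2,3,4}→4  {1,2,3,7}→4  {2,3,4,7}→12  {2,3,6,7}→6  {3,4,6,7}→12  {3,5,6,7}→4  {4,5,6,7}→4
  5 left: {0,1,2,3,4}→20  {0,1,2,3,7}→20  {0,2,3,4,7}→60  {0,2,3,6,7}→30  {0,3,4,6,7}→60  {0,3,5,6,7}→20  {0,4,5,6,7}→20  {1,2,3,4,7}→20  {1,2,3,6,7}→10  {2,3,4,6,7}→30  {2,3,5,6,7}→10  {3,4,5,6,7}→20
  6 left: {0,1,2,3,4,7}→120  {0,1,2,3,6,7}→60  {0,2,3,4,6,7}→180  {0,2,3,5,6,7}→60  {0,3,4,5,6,7}→120  {1,2,3,4,6,7}→60  {1,2,3,5,6,7}→20  {2,3,4,5,6,7}→60
  placing 0:x first → 140 extensions
  placing 1:y first → 420 extensions
  placing 4:z first → 140 extensions
  placing 5:a first → 420 extensions
total linear extensions = 1120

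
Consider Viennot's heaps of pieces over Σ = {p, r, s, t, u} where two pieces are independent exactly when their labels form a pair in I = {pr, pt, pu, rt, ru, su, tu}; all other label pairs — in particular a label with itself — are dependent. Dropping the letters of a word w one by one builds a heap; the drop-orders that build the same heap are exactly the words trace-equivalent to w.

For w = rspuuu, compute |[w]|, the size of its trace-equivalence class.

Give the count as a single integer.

20

0(r) covers ∅
1(s) covers 0:r
2(p) covers 1:s
3(u) covers ∅
4(u) covers 3:u
5(u) covers 4:u
floor of heap: 0:r, 3:u
completions by unplaced set U, small U first (add the entries for U minus each lowest piece of U):
  |U|=1: {2}:1  {5}:1
  |U|=2: {1,2}:1  {2,5}:2  {4,5}:1
  |U|=3: {0,1,2}:1  {1,2,5}:3  {2,4,5}:3  {3,4,5}:1
  |U|=4: {0,1,2,5}:4  {1,2,4,5}:6  {2,3,4,5}:4
  start at 0(r): 10
  start at 3(u): 10
sum over floor = 20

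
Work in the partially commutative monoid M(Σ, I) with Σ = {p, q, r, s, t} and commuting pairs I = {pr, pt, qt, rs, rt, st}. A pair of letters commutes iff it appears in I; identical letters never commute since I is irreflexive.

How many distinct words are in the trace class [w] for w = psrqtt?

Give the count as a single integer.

45

piece 0:p — minimal
piece 1:s rests on {0:p}
piece 2:r — minimal
piece 3:q rests on {1:s, 2:r}
piece 4:t — minimal
piece 5:t rests on {4:t}
minimal pieces: {0:p, 2:r, 4:t}
ways to finish when only these pieces remain (= sum over removing one remaining piece with nothing left below it):
  1 left: {3}→1  {5}→1
  2 left: {1,3}→1  {2,3}→1  {3,5}→2  {4,5}→1
  3 left: {0,1,3}→1  {1,2,3}→2  {1,3,5}→3  {2,3,5}→3  {3,4,5}→3
  4 left: {0,1,2,3}→3  {0,1,3,5}→4  {1,2,3,5}→8  {1,3,4,5}→6  {2,3,4,5}→6
  placing 0:p first → 20 extensions
  placing 2:r first → 10 extensions
  placing 4:t first → 15 extensions
total linear extensions = 45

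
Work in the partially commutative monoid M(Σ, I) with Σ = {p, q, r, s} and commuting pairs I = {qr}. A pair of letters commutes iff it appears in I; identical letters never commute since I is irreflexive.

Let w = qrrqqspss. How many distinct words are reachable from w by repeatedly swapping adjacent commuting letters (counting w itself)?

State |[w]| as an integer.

piece 0:q — minimal
piece 1:r — minimal
piece 2:r rests on {1:r}
piece 3:q rests on {0:q}
piece 4:q rests on {3:q}
piece 5:s rests on {2:r, 4:q}
piece 6:p rests on {5:s}
piece 7:s rests on {6:p}
piece 8:s rests on {7:s}
minimal pieces: {0:q, 1:r}
ways to finish when only these pieces remain (= sum over removing one remaining piece with nothing left below it):
  1 left: {8}→1
  2 left: {7,8}→1
  3 left: {6,7,8}→1
  4 left: {5,6,7,8}→1
  5 left: {2,5,6,7,8}→1  {4,5,6,7,8}→1
  6 left: {1,2,5,6,7,8}→1  {2,4,5,6,7,8}→2  {3,4,5,6,7,8}→1
  7 left: {0,3,4,5,6,7,8}→1  {1,2,4,5,6,7,8}→3  {2,3,4,5,6,7,8}→3
  placing 0:q first → 6 extensions
  placing 1:r first → 4 extensions
total linear extensions = 10

10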